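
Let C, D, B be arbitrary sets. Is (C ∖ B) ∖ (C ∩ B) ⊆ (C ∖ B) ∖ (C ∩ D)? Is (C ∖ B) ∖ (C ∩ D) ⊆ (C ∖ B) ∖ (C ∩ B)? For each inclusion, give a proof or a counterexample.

Only the reverse inclusion holds.

(⟹) This inclusion fails. Take C = {1}, D = {1}, B = ∅; then 1 ∈ (C ∖ B) ∖ (C ∩ B) but 1 ∉ (C ∖ B) ∖ (C ∩ D).

(⟸) Let x ∈ (C ∖ B) ∖ (C ∩ D). Then x ∈ C and x ∉ D, B, from which x ∈ (C ∖ B) ∖ (C ∩ B).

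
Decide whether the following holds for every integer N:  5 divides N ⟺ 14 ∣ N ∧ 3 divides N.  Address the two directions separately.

Neither implication holds.

[⇒] This fails: take N = 5. Certainly 5 ∣ 5, but 14 ∤ 5.

[⇐] This fails: take N = 42. Both 14 ∣ 42 and 3 ∣ 42, yet 42 is not a multiple of 5 (since 42 = 8·5 + 2), so 5 ∤ 42.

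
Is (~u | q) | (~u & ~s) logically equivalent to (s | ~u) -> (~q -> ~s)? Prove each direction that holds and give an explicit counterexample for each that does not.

Both directions fail.

Forward direction. This fails. Under s = T, u = F, q = F, the left side is true but the right side is false.

Converse. This fails. Under s = F, u = T, q = F, the left side is false but the right side is true.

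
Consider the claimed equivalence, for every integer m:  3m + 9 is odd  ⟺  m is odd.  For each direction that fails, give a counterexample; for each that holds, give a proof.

Both directions fail.

Forward direction. This fails: m = 2 gives 3m + 9 = 15, which is odd, but 2 is even, not odd.

Converse. This also fails: m = 1 is odd, but 3m + 9 = 12 is even, not odd.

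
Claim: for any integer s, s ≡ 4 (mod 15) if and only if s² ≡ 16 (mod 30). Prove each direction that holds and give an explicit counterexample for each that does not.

(⇒) This fails: take s = 19. Then 19 ≡ 4 (mod 15), but 19² = 361 ≡ 1 (mod 30), not 16.

(⇐) This fails: take s = 14. Then 14² = 196 ≡ 16 (mod 30), yet 14 ≡ 14 (mod 15), not 4.

Both directions fail.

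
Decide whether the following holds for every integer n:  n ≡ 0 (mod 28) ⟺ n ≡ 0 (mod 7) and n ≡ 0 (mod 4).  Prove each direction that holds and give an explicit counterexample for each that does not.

(⇒) Suppose n ≡ 0 (mod 28); write n = 28j + 0. Since 7 ∣ 28, reducing mod 7 gives n ≡ 0 (mod 7); since 4 ∣ 28, reducing mod 4 gives n ≡ 0 (mod 4).

(⇐) Conversely, if n ≡ 0 (mod 7) and n ≡ 0 (mod 4), then by the Chinese remainder theorem n ≡ 0 (mod 28). This is exactly n ≡ 0 (mod 28).

Both implications hold.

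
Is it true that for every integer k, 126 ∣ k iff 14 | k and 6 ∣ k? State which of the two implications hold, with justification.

Forward direction. If 126 ∣ k, write k = 126q. Since 126 = 9·14, k = 14·(9q), so 14 ∣ k; and since 126 = 21·6, k = 6·(21q), so 6 ∣ k.

Converse. This fails: take k = 42. Both 14 ∣ 42 and 6 ∣ 42, yet 42 is not a multiple of 126 (since 42 = 0·126 + 42), so 126 ∤ 42.

Only the forward direction holds.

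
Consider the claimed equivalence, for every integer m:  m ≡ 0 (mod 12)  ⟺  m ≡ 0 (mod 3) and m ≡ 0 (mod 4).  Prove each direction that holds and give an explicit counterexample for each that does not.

(⟸) If m ≡ 0 (mod 3) and m ≡ 0 (mod 4), then by the Chinese remainder theorem m ≡ 0 (mod 12). This is exactly m ≡ 0 (mod 12).

(⟹) Suppose m ≡ 0 (mod 12); write m = 12j + 0. Since 3 ∣ 12, reducing mod 3 gives m ≡ 0 (mod 3); since 4 ∣ 12, reducing mod 4 gives m ≡ 0 (mod 4).

The biconditional holds.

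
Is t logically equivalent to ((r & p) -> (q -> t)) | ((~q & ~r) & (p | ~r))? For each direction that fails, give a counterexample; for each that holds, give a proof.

[⇒] Assume the antecedent. If t is true, the consequent reduces to true regardless of the other variables. If t is false, the antecedent cannot hold. Either way the consequent holds.

[⇐] This fails. Under t = F, r = F, p = F, q = F, the left side is false but the right side is true.

The forward direction holds; the converse fails.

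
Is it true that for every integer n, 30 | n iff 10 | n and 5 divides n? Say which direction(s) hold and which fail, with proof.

Converse. This fails: take n = 10. Both 10 ∣ 10 and 5 ∣ 10, yet 10 is not a multiple of 30 (since 10 = 0·30 + 10), so 30 ∤ 10.

Forward direction. If 30 ∣ n, write n = 30q. Since 30 = 3·10, n = 10·(3q), so 10 ∣ n; and since 30 = 6·5, n = 5·(6q), so 5 ∣ n.

Only the forward implication holds.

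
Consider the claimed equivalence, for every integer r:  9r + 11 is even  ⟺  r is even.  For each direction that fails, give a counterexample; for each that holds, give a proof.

Forward direction. This fails: r = 3 gives 9r + 11 = 38, which is even, but 3 is odd, not even.

Converse. This also fails: r = 6 is even, but 9r + 11 = 65 is odd, not even.

(⇒) fails and (⇐) fails.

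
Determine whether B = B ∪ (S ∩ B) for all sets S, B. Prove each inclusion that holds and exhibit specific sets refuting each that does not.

Forward inclusion. Let x ∈ B. Then either x ∈ B and x ∉ S; or x ∈ S ∩ B. In each case x ∈ B ∪ (S ∩ B), so B ⊆ B ∪ (S ∩ B).

Reverse inclusion. Let x ∈ B ∪ (S ∩ B). Then either x ∈ B and x ∉ S; or x ∈ S ∩ B. In each case x ∈ B, so B ∪ (S ∩ B) ⊆ B.

Both inclusions hold; the sets are equal.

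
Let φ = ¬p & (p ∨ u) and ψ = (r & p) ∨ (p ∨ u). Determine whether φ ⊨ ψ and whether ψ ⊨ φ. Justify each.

The forward direction holds; the converse fails.

Converse. This fails. Under r = F, u = F, p = T, the left side is false but the right side is true.

Forward direction. Assume the antecedent. If r is true, the antecedent forces (r = T, u = T, p = F), and (r & p) ∨ (p ∨ u) holds there. If r is false, the antecedent forces (r = F, u = T, p = F), and (r & p) ∨ (p ∨ u) holds there. Either way (r & p) ∨ (p ∨ u) holds.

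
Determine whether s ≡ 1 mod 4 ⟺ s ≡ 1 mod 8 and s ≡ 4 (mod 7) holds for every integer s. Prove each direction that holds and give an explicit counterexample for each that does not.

[⇒] This fails: s = 1 gives 1 ≡ 1 (mod 4) but 1 ≡ 1 (mod 7), so the conjunction on the right does not hold.

[⇐] Conversely, if s ≡ 1 (mod 8) and s ≡ 4 (mod 7), then by the Chinese remainder theorem s ≡ 25 (mod 56). Since 25 ≡ 1 (mod 4) and 4 ∣ 56, we get s ≡ 1 (mod 4).

Only the reverse direction holds.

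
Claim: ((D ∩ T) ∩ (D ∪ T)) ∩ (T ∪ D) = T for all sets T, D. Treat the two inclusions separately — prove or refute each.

(⊆) holds; (⊇) fails.

(⊇) This inclusion fails. Take T = {1}, D = ∅; then 1 ∈ T but 1 ∉ ((D ∩ T) ∩ (D ∪ T)) ∩ (T ∪ D).

(⊆) Let x ∈ ((D ∩ T) ∩ (D ∪ T)) ∩ (T ∪ D). Then x ∈ T ∩ D, from which x ∈ T.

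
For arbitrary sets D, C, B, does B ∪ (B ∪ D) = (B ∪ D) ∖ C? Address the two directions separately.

The sets are not equal: only the reverse inclusion holds.

(⟸) Let x ∈ (B ∪ D) ∖ C. Then either x ∈ D and x ∉ C, B; or x ∈ B and x ∉ D, C; or x ∈ D ∩ B and x ∉ C. In each case x ∈ B ∪ (B ∪ D), so (B ∪ D) ∖ C ⊆ B ∪ (B ∪ D).

(⟹) This inclusion fails. Take D = {1}, C = {1}, B = ∅; then 1 ∈ B ∪ (B ∪ D) but 1 ∉ (B ∪ D) ∖ C.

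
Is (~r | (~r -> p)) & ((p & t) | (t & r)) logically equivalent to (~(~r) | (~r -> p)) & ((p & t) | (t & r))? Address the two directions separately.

Forward direction. Assume the antecedent. If p is true, the antecedent forces (p = T, r = F, t = T) or (p = T, r = T, t = T), and the consequent holds there. If p is false, the antecedent forces (p = F, r = T, t = T), and the consequent holds there. Either way the consequent holds.

Converse. Assume the antecedent. If p is true, the antecedent forces (p = T, r = F, t = T) or (p = T, r = T, t = T), and the consequent holds there. If p is false, the antecedent forces (p = F, r = T, t = T), and the consequent holds there. Either way the consequent holds.

Both directions hold; the statement is true.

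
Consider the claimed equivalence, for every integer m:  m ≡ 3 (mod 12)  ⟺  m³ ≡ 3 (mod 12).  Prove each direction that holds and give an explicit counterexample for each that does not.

Both implications hold.

(←) For the converse, argue contrapositively. If m ≢ 3 (mod 12), then m is congruent to one of 0, 1, 2, 4, 5, 6, 7, 8, 9, 10, 11 modulo 12, and these give m³ ≡ 0, 1, 8, 4, 5, 0, 7, 8, 9, 4, 11 respectively — never 3.

(→) Suppose m ≡ 3 (mod 12). Write m = 12j + 3. Then (12j + 3)³ = 1728j³ + 1296j² + 324j + 27 = 12(144j³ + 108j² + 27j + 2) + 3, so m³ ≡ 3 (mod 12).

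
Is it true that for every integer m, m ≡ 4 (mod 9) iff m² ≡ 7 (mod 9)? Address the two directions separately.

The forward direction holds; the converse fails.

[⇒] Suppose m ≡ 4 (mod 9). Write m = 9j + 4. Then (9j + 4)² = 81j² + 72j + 16 = 9(9j² + 8j + 1) + 7, so m² ≡ 7 (mod 9).

[⇐] This fails: take m = 5. Then 5² = 25 ≡ 7 (mod 9), yet 5 ≡ 5 (mod 9), not 4.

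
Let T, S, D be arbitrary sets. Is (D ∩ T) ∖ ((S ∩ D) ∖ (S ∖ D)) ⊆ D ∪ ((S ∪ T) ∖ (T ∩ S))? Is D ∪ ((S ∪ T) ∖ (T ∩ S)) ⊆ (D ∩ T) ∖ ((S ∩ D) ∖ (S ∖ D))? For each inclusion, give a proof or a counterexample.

(⊆) Let x ∈ (D ∩ T) ∖ ((S ∩ D) ∖ (S ∖ D)). Then x ∈ T ∩ D and x ∉ S, from which x ∈ D ∪ ((S ∪ T) ∖ (T ∩ S)).

(⊇) This inclusion fails. Take T = {1}, S = ∅, D = ∅; then 1 ∈ D ∪ ((S ∪ T) ∖ (T ∩ S)) but 1 ∉ (D ∩ T) ∖ ((S ∩ D) ∖ (S ∖ D)).

The sets are not equal: only the forward inclusion holds.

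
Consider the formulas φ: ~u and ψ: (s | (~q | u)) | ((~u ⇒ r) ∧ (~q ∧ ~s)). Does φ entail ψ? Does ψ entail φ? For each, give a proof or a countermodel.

(⇒) fails and (⇐) fails.

(⟹) This fails. Under q = T, r = F, s = F, u = F, the left side is true but the right side is false.

(⟸) This fails. Under q = F, r = F, s = F, u = T, the left side is false but the right side is true.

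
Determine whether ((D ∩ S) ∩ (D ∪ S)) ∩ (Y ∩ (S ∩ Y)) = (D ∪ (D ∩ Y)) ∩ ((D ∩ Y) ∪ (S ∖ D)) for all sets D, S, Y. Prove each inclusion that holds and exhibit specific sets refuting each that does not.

(⊆) Let x ∈ ((D ∩ S) ∩ (D ∪ S)) ∩ (Y ∩ (S ∩ Y)). Then x ∈ D ∩ S ∩ Y, from which x ∈ (D ∪ (D ∩ Y)) ∩ ((D ∩ Y) ∪ (S ∖ D)).

(⊇) This inclusion fails. Take D = {1}, S = ∅, Y = {1}; then 1 ∈ (D ∪ (D ∩ Y)) ∩ ((D ∩ Y) ∪ (S ∖ D)) but 1 ∉ ((D ∩ S) ∩ (D ∪ S)) ∩ (Y ∩ (S ∩ Y)).

Only the forward inclusion holds.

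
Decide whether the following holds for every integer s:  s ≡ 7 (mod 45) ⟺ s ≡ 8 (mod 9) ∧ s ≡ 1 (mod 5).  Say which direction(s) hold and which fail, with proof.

Both directions fail.

(⇒) This fails: s = 7 gives 7 ≡ 7 (mod 45) but 7 ≡ 7 (mod 9), so the conjunction on the right does not hold.

(⇐) This fails: s = 26 satisfies both congruences on the right (26 ≡ 8 mod 9 and 26 ≡ 1 mod 5) yet 26 ≡ 26 (mod 45), not 7.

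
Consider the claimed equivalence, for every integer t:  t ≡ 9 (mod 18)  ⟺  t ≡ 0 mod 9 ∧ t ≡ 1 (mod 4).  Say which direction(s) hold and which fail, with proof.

[⇒] This fails: t = 27 gives 27 ≡ 9 (mod 18) but 27 ≡ 3 (mod 4), so the conjunction on the right does not hold.

[⇐] Conversely, if t ≡ 0 (mod 9) and t ≡ 1 (mod 4), then by the Chinese remainder theorem t ≡ 9 (mod 36). Since 9 ≡ 9 (mod 18) and 18 ∣ 36, we get t ≡ 9 (mod 18).

(⇒) fails; (⇐) holds.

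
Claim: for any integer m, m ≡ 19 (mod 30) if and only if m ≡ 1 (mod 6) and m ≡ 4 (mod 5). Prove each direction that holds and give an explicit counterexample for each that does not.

(⟸) If m ≡ 1 (mod 6) and m ≡ 4 (mod 5), then by the Chinese remainder theorem m ≡ 19 (mod 30). This is exactly m ≡ 19 (mod 30).

(⟹) Suppose m ≡ 19 (mod 30); write m = 30j + 19. Since 6 ∣ 30, reducing mod 6 gives m ≡ 19 ≡ 1 (mod 6); since 5 ∣ 30, reducing mod 5 gives m ≡ 19 ≡ 4 (mod 5).

The biconditional holds.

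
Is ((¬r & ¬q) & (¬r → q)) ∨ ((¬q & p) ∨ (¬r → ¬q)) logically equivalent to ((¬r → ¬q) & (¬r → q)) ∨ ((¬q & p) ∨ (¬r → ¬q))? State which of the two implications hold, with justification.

[⇒] Assume the antecedent. If r is true, the consequent reduces to true regardless of the other variables. If r is false, the antecedent forces (p = F, r = F, q = F) or (p = T, r = F, q = F), and the consequent holds there. Either way the consequent holds.

[⇐] Assume the antecedent. If r is true, the consequent reduces to true regardless of the other variables. If r is false, the antecedent forces (p = F, r = F, q = F) or (p = T, r = F, q = F), and the consequent holds there. Either way the consequent holds.

The biconditional holds.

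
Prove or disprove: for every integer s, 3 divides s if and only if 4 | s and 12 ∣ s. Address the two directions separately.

(⇒) fails; (⇐) holds.

(⇒) This fails: take s = 3. Certainly 3 ∣ 3, but 4 ∤ 3.

(⇐) Suppose 4 ∣ s and 12 ∣ s. Any common multiple of 4 and 12 is a multiple of their lcm; here lcm(4, 12) = 4·12/gcd(4, 12) = 48/4 = 12, so 12 ∣ s. Since 3 ∣ 12, it follows that 3 ∣ s.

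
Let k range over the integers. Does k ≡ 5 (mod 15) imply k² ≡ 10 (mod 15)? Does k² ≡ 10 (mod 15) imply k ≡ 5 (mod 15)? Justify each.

(⟹) Suppose k ≡ 5 (mod 15). Write k = 15j + 5. Then (15j + 5)² = 225j² + 150j + 25 = 15(15j² + 10j + 1) + 10, so k² ≡ 10 (mod 15).

(⟸) This fails: take k = 10. Then 10² = 100 ≡ 10 (mod 15), yet 10 ≡ 10 (mod 15), not 5.

Not equivalent: only (⇒) holds.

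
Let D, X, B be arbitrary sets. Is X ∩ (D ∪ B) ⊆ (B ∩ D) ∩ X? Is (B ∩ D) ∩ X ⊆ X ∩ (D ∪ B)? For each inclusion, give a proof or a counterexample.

(⊆) This inclusion fails. Take D = {1}, X = {1}, B = ∅; then 1 ∈ X ∩ (D ∪ B) but 1 ∉ (B ∩ D) ∩ X.

(⊇) Let x ∈ (B ∩ D) ∩ X. Then x ∈ D ∩ X ∩ B, from which x ∈ X ∩ (D ∪ B).

The sets are not equal: only the reverse inclusion holds.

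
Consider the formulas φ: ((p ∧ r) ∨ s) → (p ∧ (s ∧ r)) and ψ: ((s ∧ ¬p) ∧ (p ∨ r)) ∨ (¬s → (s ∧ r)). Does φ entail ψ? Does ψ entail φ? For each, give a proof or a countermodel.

[⇒] This fails. Under p = F, s = F, r = F, the left side is true but the right side is false.

[⇐] This fails. Under p = F, s = T, r = F, the left side is false but the right side is true.

(⇒) fails and (⇐) fails.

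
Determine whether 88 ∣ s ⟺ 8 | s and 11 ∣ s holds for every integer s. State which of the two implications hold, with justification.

The biconditional holds.

(→) If 88 ∣ s, write s = 88q. Since 88 = 11·8, s = 8·(11q), so 8 ∣ s; and since 88 = 8·11, s = 11·(8q), so 11 ∣ s.

(←) Suppose 8 ∣ s and 11 ∣ s. Any common multiple of 8 and 11 is a multiple of their lcm; here gcd(8, 11) = 1, so lcm(8, 11) = 8·11 = 88, so 88 ∣ s.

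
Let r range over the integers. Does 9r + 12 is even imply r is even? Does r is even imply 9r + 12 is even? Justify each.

Forward direction. Suppose 9r + 12 is even. Since 9 is odd, 9r and r have the same parity, so 9r + 12 ≡ r + 12 (mod 2). As 12 is even, 9r + 12 is even exactly when r is even. Thus r is even.

Converse. Suppose r is even; write r = 2j. Then 9r + 12 = 9·(2j) + 12 = 2·9j + 12, which is even.

Both directions hold; the statement is true.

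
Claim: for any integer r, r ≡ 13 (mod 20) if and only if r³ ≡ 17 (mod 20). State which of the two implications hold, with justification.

Both directions hold; the statement is true.

(→) Suppose r ≡ 13 (mod 20). Write r = 20j + 13. Then (20j + 13)³ = 8000j³ + 15600j² + 10140j + 2197 = 20(400j³ + 780j² + 507j + 109) + 17, so r³ ≡ 17 (mod 20).

(←) Conversely, suppose r³ ≡ 17 (mod 20). The only residue r in {0, …, 19} with r³ ≡ 17 (mod 20) is r = 13, so r ≡ 13 (mod 20).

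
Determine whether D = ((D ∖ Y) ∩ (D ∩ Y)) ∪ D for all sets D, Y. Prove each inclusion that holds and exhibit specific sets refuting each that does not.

Both inclusions hold; the sets are equal.

(⟹) Let x ∈ D. Then either x ∈ D and x ∉ Y; or x ∈ D ∩ Y. In each case x ∈ ((D ∖ Y) ∩ (D ∩ Y)) ∪ D, so D ⊆ ((D ∖ Y) ∩ (D ∩ Y)) ∪ D.

(⟸) Let x ∈ ((D ∖ Y) ∩ (D ∩ Y)) ∪ D. Then either x ∈ D and x ∉ Y; or x ∈ D ∩ Y. In each case x ∈ D, so ((D ∖ Y) ∩ (D ∩ Y)) ∪ D ⊆ D.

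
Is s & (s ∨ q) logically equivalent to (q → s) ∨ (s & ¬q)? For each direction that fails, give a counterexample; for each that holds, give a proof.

[⇒] Assume the antecedent. If q is true, the antecedent forces (q = T, s = T), and (q → s) ∨ (s & ¬q) holds there. If q is false, (q → s) ∨ (s & ¬q) reduces to true regardless of the other variables. Either way (q → s) ∨ (s & ¬q) holds.

[⇐] This fails. Under q = F, s = F, the left side is false but the right side is true.

Not equivalent: only (⇒) holds.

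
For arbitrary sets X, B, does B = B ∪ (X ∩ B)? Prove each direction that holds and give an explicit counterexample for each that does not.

(⊆) Let x ∈ B. Then either x ∈ B and x ∉ X; or x ∈ X ∩ B. In each case x ∈ B ∪ (X ∩ B), so B ⊆ B ∪ (X ∩ B).

(⊇) Let x ∈ B ∪ (X ∩ B). Then either x ∈ B and x ∉ X; or x ∈ X ∩ B. In each case x ∈ B, so B ∪ (X ∩ B) ⊆ B.

The two sets are equal.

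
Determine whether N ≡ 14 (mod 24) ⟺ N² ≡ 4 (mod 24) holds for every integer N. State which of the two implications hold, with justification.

(⟹) Suppose N ≡ 14 (mod 24). Write N = 24j + 14. Then (24j + 14)² = 576j² + 672j + 196 = 24(24j² + 28j + 8) + 4, so N² ≡ 4 (mod 24).

(⟸) This fails: take N = 2. Then 2² = 4 ≡ 4 (mod 24), yet 2 ≡ 2 (mod 24), not 14.

Only the forward direction holds.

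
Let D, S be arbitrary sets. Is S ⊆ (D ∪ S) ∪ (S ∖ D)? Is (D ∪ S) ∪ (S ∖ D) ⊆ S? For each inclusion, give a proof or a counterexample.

(⟹) Let x ∈ S. Then either x ∈ S and x ∉ D; or x ∈ D ∩ S. In each case x ∈ (D ∪ S) ∪ (S ∖ D), so S ⊆ (D ∪ S) ∪ (S ∖ D).

(⟸) This inclusion fails. Take D = {1}, S = ∅; then 1 ∈ (D ∪ S) ∪ (S ∖ D) but 1 ∉ S.

Only the forward inclusion holds.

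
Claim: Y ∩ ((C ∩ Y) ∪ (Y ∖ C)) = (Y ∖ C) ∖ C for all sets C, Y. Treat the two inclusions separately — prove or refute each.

The sets are not equal: only the reverse inclusion holds.

(⟹) This inclusion fails. Take C = {1}, Y = {1}; then 1 ∈ Y ∩ ((C ∩ Y) ∪ (Y ∖ C)) but 1 ∉ (Y ∖ C) ∖ C.

(⟸) Let x ∈ (Y ∖ C) ∖ C. Then x ∈ Y and x ∉ C, from which x ∈ Y ∩ ((C ∩ Y) ∪ (Y ∖ C)).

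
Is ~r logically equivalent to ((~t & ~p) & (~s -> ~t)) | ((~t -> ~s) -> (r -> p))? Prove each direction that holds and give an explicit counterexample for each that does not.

(→) Assume the antecedent. If r is true, the antecedent cannot hold. If r is false, the consequent reduces to true regardless of the other variables. Either way the consequent holds.

(←) This fails. Under r = T, p = F, s = F, t = F, the left side is false but the right side is true.

(⇒) holds; (⇐) fails.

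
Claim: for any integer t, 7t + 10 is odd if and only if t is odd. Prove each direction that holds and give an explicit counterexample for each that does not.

[⇒] Suppose 7t + 10 is odd. Since 7 is odd, 7t and t have the same parity, so 7t + 10 ≡ t + 10 (mod 2). As 10 is even, 7t + 10 is odd exactly when t is odd. Thus t is odd.

[⇐] Conversely, suppose t is odd; write t = 2j + 1. Then 7t + 10 = 7·(2j + 1) + 10 = 2·7j + 17, which is odd.

The biconditional holds.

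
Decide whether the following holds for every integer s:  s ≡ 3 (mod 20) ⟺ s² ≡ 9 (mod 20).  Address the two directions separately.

Not equivalent: only (⇒) holds.

(⟹) Suppose s ≡ 3 (mod 20). Write s = 20j + 3. Then (20j + 3)² = 400j² + 120j + 9 = 20(20j² + 6j) + 9, so s² ≡ 9 (mod 20).

(⟸) This fails: take s = 7. Then 7² = 49 ≡ 9 (mod 20), yet 7 ≡ 7 (mod 20), not 3.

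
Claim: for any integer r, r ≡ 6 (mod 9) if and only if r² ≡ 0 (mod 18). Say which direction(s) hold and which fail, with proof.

(→) This fails: take r = 15. Then 15 ≡ 6 (mod 9), but 15² = 225 ≡ 9 (mod 18), not 0.

(←) This fails: take r = 0. Then 0² = 0 ≡ 0 (mod 18), yet 0 ≡ 0 (mod 9), not 6.

Neither implication holds.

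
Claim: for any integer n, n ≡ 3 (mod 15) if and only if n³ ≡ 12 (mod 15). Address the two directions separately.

[⇒] Suppose n ≡ 3 (mod 15). Write n = 15j + 3. Then (15j + 3)³ = 3375j³ + 2025j² + 405j + 27 = 15(225j³ + 135j² + 27j + 1) + 12, so n³ ≡ 12 (mod 15).

[⇐] Conversely, suppose n³ ≡ 12 (mod 15). The only residue r in {0, …, 14} with r³ ≡ 12 (mod 15) is r = 3, so n ≡ 3 (mod 15).

The biconditional holds.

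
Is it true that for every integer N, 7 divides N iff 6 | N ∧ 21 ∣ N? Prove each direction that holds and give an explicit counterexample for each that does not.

Not equivalent: only (⇐) holds.

Forward direction. This fails: take N = 7. Certainly 7 ∣ 7, but 6 ∤ 7.

Converse. Suppose 6 ∣ N and 21 ∣ N. Any common multiple of 6 and 21 is a multiple of their lcm; here lcm(6, 21) = 6·21/gcd(6, 21) = 126/3 = 42, so 42 ∣ N. Since 7 ∣ 42, it follows that 7 ∣ N.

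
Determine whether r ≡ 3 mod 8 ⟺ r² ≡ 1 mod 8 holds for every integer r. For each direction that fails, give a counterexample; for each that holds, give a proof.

The forward direction holds; the converse fails.

(→) Suppose r ≡ 3 mod 8. Write r = 8j + 3. Then (8j + 3)² = 64j² + 48j + 9 = 8(8j² + 6j + 1) + 1, so r² ≡ 1 (mod 8).

(←) This fails: take r = 1. Then 1² = 1 ≡ 1 (mod 8), yet 1 ≡ 1 (mod 8), not 3.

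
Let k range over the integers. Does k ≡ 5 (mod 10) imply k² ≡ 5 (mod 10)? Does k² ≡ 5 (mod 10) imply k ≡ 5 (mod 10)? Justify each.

(⇒) Suppose k ≡ 5 (mod 10). Write k = 10j + 5. Then (10j + 5)² = 100j² + 100j + 25 = 10(10j² + 10j + 2) + 5, so k² ≡ 5 (mod 10).

(⇐) Conversely, suppose k² ≡ 5 (mod 10). The only residue r in {0, …, 9} with r² ≡ 5 (mod 10) is r = 5, so k ≡ 5 (mod 10).

Equivalent; both directions hold.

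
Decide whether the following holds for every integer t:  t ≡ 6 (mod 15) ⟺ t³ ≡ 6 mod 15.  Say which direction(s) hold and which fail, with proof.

(→) Suppose t ≡ 6 (mod 15). Write t = 15j + 6. Then (15j + 6)³ = 3375j³ + 4050j² + 1620j + 216 = 15(225j³ + 270j² + 108j + 14) + 6, so t³ ≡ 6 (mod 15).

(←) Conversely, suppose t³ ≡ 6 (mod 15). The only residue r in {0, …, 14} with r³ ≡ 6 (mod 15) is r = 6, so t ≡ 6 (mod 15).

Both directions hold.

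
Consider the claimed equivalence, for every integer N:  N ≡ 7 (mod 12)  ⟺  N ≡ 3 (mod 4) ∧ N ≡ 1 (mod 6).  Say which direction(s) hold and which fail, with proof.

Forward direction. Suppose N ≡ 7 (mod 12); write N = 12j + 7. Since 4 ∣ 12, reducing mod 4 gives N ≡ 7 ≡ 3 (mod 4); since 6 ∣ 12, reducing mod 6 gives N ≡ 7 ≡ 1 (mod 6).

Converse. If N ≡ 3 (mod 4) and N ≡ 1 (mod 6), then by the Chinese remainder theorem N ≡ 7 (mod 12). This is exactly N ≡ 7 (mod 12).

Equivalent; both directions hold.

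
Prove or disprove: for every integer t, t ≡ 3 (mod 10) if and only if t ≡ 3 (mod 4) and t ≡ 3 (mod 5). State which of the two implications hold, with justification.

(⇒) fails; (⇐) holds.

(⇒) This fails: t = 13 gives 13 ≡ 3 (mod 10) but 13 ≡ 1 (mod 4), so the conjunction on the right does not hold.

(⇐) Conversely, if t ≡ 3 (mod 4) and t ≡ 3 (mod 5), then by the Chinese remainder theorem t ≡ 3 (mod 20). Since 3 ≡ 3 (mod 10) and 10 ∣ 20, we get t ≡ 3 (mod 10).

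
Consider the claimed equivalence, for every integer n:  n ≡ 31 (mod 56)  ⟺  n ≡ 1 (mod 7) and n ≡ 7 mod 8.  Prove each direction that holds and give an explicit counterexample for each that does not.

(→) This fails: n = 31 gives 31 ≡ 31 (mod 56) but 31 ≡ 3 (mod 7), so the conjunction on the right does not hold.

(←) This fails: n = 15 satisfies both congruences on the right (15 ≡ 1 mod 7 and 15 ≡ 7 mod 8) yet 15 ≡ 15 (mod 56), not 31.

Neither implication holds.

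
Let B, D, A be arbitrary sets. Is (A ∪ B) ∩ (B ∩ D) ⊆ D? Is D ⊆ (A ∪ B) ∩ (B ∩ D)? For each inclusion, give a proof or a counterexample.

(⟹) Let x ∈ (A ∪ B) ∩ (B ∩ D). Then either x ∈ B ∩ D and x ∉ A; or x ∈ B ∩ D ∩ A. In each case x ∈ D, so (A ∪ B) ∩ (B ∩ D) ⊆ D.

(⟸) This inclusion fails. Take B = ∅, D = {1}, A = ∅; then 1 ∈ D but 1 ∉ (A ∪ B) ∩ (B ∩ D).

Only the forward inclusion holds.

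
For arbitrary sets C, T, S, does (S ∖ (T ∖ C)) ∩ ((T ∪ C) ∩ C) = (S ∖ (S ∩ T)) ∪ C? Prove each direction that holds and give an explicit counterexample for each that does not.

The sets are not equal: only the forward inclusion holds.

Forward inclusion. Let x ∈ (S ∖ (T ∖ C)) ∩ ((T ∪ C) ∩ C). Then either x ∈ C ∩ S and x ∉ T; or x ∈ C ∩ T ∩ S. In each case x ∈ (S ∖ (S ∩ T)) ∪ C, so (S ∖ (T ∖ C)) ∩ ((T ∪ C) ∩ C) ⊆ (S ∖ (S ∩ T)) ∪ C.

Reverse inclusion. This inclusion fails. Take C = {1}, T = ∅, S = ∅; then 1 ∈ (S ∖ (S ∩ T)) ∪ C but 1 ∉ (S ∖ (T ∖ C)) ∩ ((T ∪ C) ∩ C).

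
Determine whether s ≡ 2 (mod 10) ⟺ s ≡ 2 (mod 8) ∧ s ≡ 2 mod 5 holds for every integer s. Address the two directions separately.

Converse. If s ≡ 2 (mod 8) and s ≡ 2 (mod 5), then by the Chinese remainder theorem s ≡ 2 (mod 40). Since 2 ≡ 2 (mod 10) and 10 ∣ 40, we get s ≡ 2 (mod 10).

Forward direction. This fails: s = 32 gives 32 ≡ 2 (mod 10) but 32 ≡ 0 (mod 8), so the conjunction on the right does not hold.

The forward direction fails; the converse holds.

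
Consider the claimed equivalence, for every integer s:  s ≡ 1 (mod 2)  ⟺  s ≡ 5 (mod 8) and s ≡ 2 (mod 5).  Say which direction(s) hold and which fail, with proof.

(⇒) This fails: s = 1 gives 1 ≡ 1 (mod 2) but 1 ≡ 1 (mod 8), so the conjunction on the right does not hold.

(⇐) Conversely, if s ≡ 5 (mod 8) and s ≡ 2 (mod 5), then by the Chinese remainder theorem s ≡ 37 (mod 40). Since 37 ≡ 1 (mod 2) and 2 ∣ 40, we get s ≡ 1 (mod 2).

The forward direction fails; the converse holds.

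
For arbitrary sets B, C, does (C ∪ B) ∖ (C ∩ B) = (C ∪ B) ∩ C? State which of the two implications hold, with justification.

Both inclusions fail.

(⟹) This inclusion fails. Take B = {1}, C = ∅; then 1 ∈ (C ∪ B) ∖ (C ∩ B) but 1 ∉ (C ∪ B) ∩ C.

(⟸) This inclusion fails. Take B = {1}, C = {1}; then 1 ∈ (C ∪ B) ∩ C but 1 ∉ (C ∪ B) ∖ (C ∩ B).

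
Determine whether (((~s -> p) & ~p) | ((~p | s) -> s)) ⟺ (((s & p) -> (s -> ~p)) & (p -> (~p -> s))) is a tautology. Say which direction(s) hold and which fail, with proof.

[⇒] This fails. Under s = T, p = T, the left side is true but the right side is false.

[⇐] This fails. Under s = F, p = F, the left side is false but the right side is true.

Neither direction holds.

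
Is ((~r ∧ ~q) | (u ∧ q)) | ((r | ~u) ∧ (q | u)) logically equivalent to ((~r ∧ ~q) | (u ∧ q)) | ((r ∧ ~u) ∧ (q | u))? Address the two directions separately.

[⇐] Assume the antecedent. If u is true, the consequent reduces to true regardless of the other variables. If u is false, the antecedent forces (u = F, r = F, q = F) or (u = F, r = T, q = T), and the consequent holds there. Either way the consequent holds.

[⇒] This fails. Under u = T, r = T, q = F, the left side is true but the right side is false.

Only the converse holds.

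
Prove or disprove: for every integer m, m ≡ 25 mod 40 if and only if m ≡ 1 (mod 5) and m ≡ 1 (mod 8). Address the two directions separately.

(→) This fails: m = 25 gives 25 ≡ 25 (mod 40) but 25 ≡ 0 (mod 5), so the conjunction on the right does not hold.

(←) This fails: m = 1 satisfies both congruences on the right (1 ≡ 1 mod 5 and 1 ≡ 1 mod 8) yet 1 ≡ 1 (mod 40), not 25.

(⇒) fails and (⇐) fails.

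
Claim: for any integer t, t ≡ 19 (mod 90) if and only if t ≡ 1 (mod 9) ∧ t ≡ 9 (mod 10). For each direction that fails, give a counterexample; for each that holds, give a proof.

Both implications hold.

[⇐] If t ≡ 1 (mod 9) and t ≡ 9 (mod 10), then by the Chinese remainder theorem t ≡ 19 (mod 90). This is exactly t ≡ 19 (mod 90).

[⇒] Suppose t ≡ 19 (mod 90); write t = 90j + 19. Since 9 ∣ 90, reducing mod 9 gives t ≡ 19 ≡ 1 (mod 9); since 10 ∣ 90, reducing mod 10 gives t ≡ 19 ≡ 9 (mod 10).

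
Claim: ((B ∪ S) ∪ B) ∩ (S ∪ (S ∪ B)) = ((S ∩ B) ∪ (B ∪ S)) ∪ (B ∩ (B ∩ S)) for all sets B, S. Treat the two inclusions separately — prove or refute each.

The two sets are equal.

(⟹) Let x ∈ ((B ∪ S) ∪ B) ∩ (S ∪ (S ∪ B)). Then either x ∈ B and x ∉ S; or x ∈ S and x ∉ B; or x ∈ B ∩ S. In each case x ∈ ((S ∩ B) ∪ (B ∪ S)) ∪ (B ∩ (B ∩ S)), so ((B ∪ S) ∪ B) ∩ (S ∪ (S ∪ B)) ⊆ ((S ∩ B) ∪ (B ∪ S)) ∪ (B ∩ (B ∩ S)).

(⟸) Let x ∈ ((S ∩ B) ∪ (B ∪ S)) ∪ (B ∩ (B ∩ S)). Then either x ∈ B and x ∉ S; or x ∈ S and x ∉ B; or x ∈ B ∩ S. In each case x ∈ ((B ∪ S) ∪ B) ∩ (S ∪ (S ∪ B)), so ((S ∩ B) ∪ (B ∪ S)) ∪ (B ∩ (B ∩ S)) ⊆ ((B ∪ S) ∪ B) ∩ (S ∪ (S ∪ B)).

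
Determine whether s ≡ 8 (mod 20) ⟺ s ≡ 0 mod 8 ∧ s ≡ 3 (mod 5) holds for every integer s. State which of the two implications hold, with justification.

(⇒) fails; (⇐) holds.

(⇐) If s ≡ 0 (mod 8) and s ≡ 3 (mod 5), then by the Chinese remainder theorem s ≡ 8 (mod 40). Since 8 ≡ 8 (mod 20) and 20 ∣ 40, we get s ≡ 8 (mod 20).

(⇒) This fails: s = 28 gives 28 ≡ 8 (mod 20) but 28 ≡ 4 (mod 8), so the conjunction on the right does not hold.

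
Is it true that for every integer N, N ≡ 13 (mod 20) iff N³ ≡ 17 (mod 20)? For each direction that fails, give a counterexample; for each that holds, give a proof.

Both implications hold.

(→) Suppose N ≡ 13 (mod 20). Write N = 20j + 13. Then (20j + 13)³ = 8000j³ + 15600j² + 10140j + 2197 = 20(400j³ + 780j² + 507j + 109) + 17, so N³ ≡ 17 (mod 20).

(←) Conversely, suppose N³ ≡ 17 (mod 20). The only residue r in {0, …, 19} with r³ ≡ 17 (mod 20) is r = 13, so N ≡ 13 (mod 20).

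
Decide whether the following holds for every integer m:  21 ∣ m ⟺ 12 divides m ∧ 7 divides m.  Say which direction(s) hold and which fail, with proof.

(⇒) This fails: take m = 21. Certainly 21 ∣ 21, but 12 ∤ 21.

(⇐) Suppose 12 ∣ m and 7 ∣ m. Any common multiple of 12 and 7 is a multiple of their lcm; here gcd(12, 7) = 1, so lcm(12, 7) = 12·7 = 84, so 84 ∣ m. Since 21 ∣ 84, it follows that 21 ∣ m.

Not equivalent: only (⇐) holds.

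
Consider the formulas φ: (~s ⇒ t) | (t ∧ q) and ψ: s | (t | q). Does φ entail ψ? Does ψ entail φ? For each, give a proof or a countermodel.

Only the forward implication holds.

(→) Assume the antecedent. If s is true, s | (t | q) reduces to true regardless of the other variables. If s is false, the antecedent forces (s = F, q = F, t = T) or (s = F, q = T, t = T), and s | (t | q) holds there. Either way s | (t | q) holds.

(←) This fails. Under s = F, q = T, t = F, the left side is false but the right side is true.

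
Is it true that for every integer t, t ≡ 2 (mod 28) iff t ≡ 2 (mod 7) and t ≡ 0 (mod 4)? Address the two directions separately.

Both directions fail.

(⟹) This fails: t = 2 gives 2 ≡ 2 (mod 28) but 2 ≡ 2 (mod 4), so the conjunction on the right does not hold.

(⟸) This fails: t = 16 satisfies both congruences on the right (16 ≡ 2 mod 7 and 16 ≡ 0 mod 4) yet 16 ≡ 16 (mod 28), not 2.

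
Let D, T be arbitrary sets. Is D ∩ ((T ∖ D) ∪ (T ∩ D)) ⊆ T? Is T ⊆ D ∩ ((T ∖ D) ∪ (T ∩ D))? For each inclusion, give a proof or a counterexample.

Forward inclusion. Let x ∈ D ∩ ((T ∖ D) ∪ (T ∩ D)). Then x ∈ D ∩ T, from which x ∈ T.

Reverse inclusion. This inclusion fails. Take D = ∅, T = {1}; then 1 ∈ T but 1 ∉ D ∩ ((T ∖ D) ∪ (T ∩ D)).

(⊆) holds; (⊇) fails.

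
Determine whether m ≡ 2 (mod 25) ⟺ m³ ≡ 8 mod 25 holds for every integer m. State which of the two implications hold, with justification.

The biconditional holds.

[⇒] Suppose m ≡ 2 (mod 25). Write m = 25j + 2. Then (25j + 2)³ = 15625j³ + 3750j² + 300j + 8 = 25(625j³ + 150j² + 12j) + 8, so m³ ≡ 8 (mod 25).

[⇐] Conversely, suppose m³ ≡ 8 (mod 25). The only residue r in {0, …, 24} with r³ ≡ 8 (mod 25) is r = 2, so m ≡ 2 (mod 25).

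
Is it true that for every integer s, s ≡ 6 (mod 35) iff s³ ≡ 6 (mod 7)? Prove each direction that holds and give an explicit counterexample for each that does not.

(⟹) Suppose s ≡ 6 (mod 35). Then s³ ≡ 6³ = 216 (mod 35), and since 7 ∣ 35, also s³ ≡ 6 (mod 7).

(⟸) This fails: take s = 3. Then 3³ = 27 ≡ 6 (mod 7), yet 3 ≡ 3 (mod 35), not 6.

Only the forward direction holds.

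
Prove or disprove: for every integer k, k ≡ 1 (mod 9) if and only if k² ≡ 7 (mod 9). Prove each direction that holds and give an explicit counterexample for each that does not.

Both directions fail.

(⇒) This fails: take k = 1. Then 1 ≡ 1 (mod 9), but 1² = 1 ≡ 1 (mod 9), not 7.

(⇐) This fails: take k = 4. Then 4² = 16 ≡ 7 (mod 9), yet 4 ≡ 4 (mod 9), not 1.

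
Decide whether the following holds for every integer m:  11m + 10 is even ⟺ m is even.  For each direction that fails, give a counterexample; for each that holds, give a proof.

Both directions hold; the statement is true.

[⇒] Suppose 11m + 10 is even. Since 11 is odd, 11m and m have the same parity, so 11m + 10 ≡ m + 10 (mod 2). As 10 is even, 11m + 10 is even exactly when m is even. Thus m is even.

[⇐] Conversely, suppose m is even; write m = 2j. Then 11m + 10 = 11·(2j) + 10 = 2·11j + 10, which is even.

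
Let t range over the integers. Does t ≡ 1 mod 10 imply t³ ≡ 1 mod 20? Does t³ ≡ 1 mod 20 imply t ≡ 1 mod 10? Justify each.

The forward direction fails; the converse holds.

(→) This fails: take t = 11. Then 11 ≡ 1 (mod 10), but 11³ = 1331 ≡ 11 (mod 20), not 1.

(←) Conversely, the residues r modulo 20 with r³ ≡ 1 (mod 20) are exactly {1}, and each is ≡ 1 (mod 10).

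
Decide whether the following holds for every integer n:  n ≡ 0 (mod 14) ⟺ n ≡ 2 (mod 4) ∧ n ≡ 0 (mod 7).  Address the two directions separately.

Not equivalent: only (⇐) holds.

[⇒] This fails: n = 0 gives 0 ≡ 0 (mod 14) but 0 ≡ 0 (mod 4), so the conjunction on the right does not hold.

[⇐] Conversely, if n ≡ 2 (mod 4) and n ≡ 0 (mod 7), then by the Chinese remainder theorem n ≡ 14 (mod 28). Since 14 ≡ 0 (mod 14) and 14 ∣ 28, we get n ≡ 0 (mod 14).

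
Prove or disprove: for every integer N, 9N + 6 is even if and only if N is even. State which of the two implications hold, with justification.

(⇒) Suppose 9N + 6 is even. Since 9 is odd, 9N and N have the same parity, so 9N + 6 ≡ N + 6 (mod 2). As 6 is even, 9N + 6 is even exactly when N is even. Thus N is even.

(⇐) Conversely, suppose N is even; write N = 2j. Then 9N + 6 = 9·(2j) + 6 = 2·9j + 6, which is even.

The biconditional holds.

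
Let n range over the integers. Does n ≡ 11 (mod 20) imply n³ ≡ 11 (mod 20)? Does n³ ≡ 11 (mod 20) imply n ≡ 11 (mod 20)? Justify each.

[⇐] Suppose n³ ≡ 11 (mod 20). The only residue r in {0, …, 19} with r³ ≡ 11 (mod 20) is r = 11, so n ≡ 11 (mod 20).

[⇒] Suppose n ≡ 11 (mod 20). Write n = 20j + 11. Then (20j + 11)³ = 8000j³ + 13200j² + 7260j + 1331 = 20(400j³ + 660j² + 363j + 66) + 11, so n³ ≡ 11 (mod 20).

Both implications hold.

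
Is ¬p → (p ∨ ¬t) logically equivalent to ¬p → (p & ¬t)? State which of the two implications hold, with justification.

(←) Assume the antecedent. If p is true, ¬p → (p ∨ ¬t) reduces to true regardless of the other variables. If p is false, the antecedent cannot hold. Either way ¬p → (p ∨ ¬t) holds.

(→) This fails. Under p = F, t = F, the left side is true but the right side is false.

The forward direction fails; the converse holds.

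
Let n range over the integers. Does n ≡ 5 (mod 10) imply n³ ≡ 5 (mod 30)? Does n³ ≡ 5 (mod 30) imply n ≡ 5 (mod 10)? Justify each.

Only the reverse direction holds.

(←) The residues r modulo 30 with r³ ≡ 5 (mod 30) are exactly {5}, and each is ≡ 5 (mod 10).

(→) This fails: take n = 15. Then 15 ≡ 5 (mod 10), but 15³ = 3375 ≡ 15 (mod 30), not 5.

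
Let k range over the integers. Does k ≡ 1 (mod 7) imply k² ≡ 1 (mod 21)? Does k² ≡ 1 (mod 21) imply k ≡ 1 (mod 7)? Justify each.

(⇒) This fails: take k = 15. Then 15 ≡ 1 (mod 7), but 15² = 225 ≡ 15 (mod 21), not 1.

(⇐) This fails: take k = 13. Then 13² = 169 ≡ 1 (mod 21), yet 13 ≡ 6 (mod 7), not 1.

(⇒) fails and (⇐) fails.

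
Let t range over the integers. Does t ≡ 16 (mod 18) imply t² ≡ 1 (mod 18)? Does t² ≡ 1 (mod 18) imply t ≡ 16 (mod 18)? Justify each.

Forward direction. This fails: take t = 16. Then 16 ≡ 16 (mod 18), but 16² = 256 ≡ 4 (mod 18), not 1.

Converse. This fails: take t = 1. Then 1² = 1 ≡ 1 (mod 18), yet 1 ≡ 1 (mod 18), not 16.

Neither direction holds.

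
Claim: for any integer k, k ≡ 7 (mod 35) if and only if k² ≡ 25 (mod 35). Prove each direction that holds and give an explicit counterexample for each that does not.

(⟹) This fails: take k = 7. Then 7 ≡ 7 (mod 35), but 7² = 49 ≡ 14 (mod 35), not 25.

(⟸) This fails: take k = 5. Then 5² = 25 ≡ 25 (mod 35), yet 5 ≡ 5 (mod 35), not 7.

Both directions fail.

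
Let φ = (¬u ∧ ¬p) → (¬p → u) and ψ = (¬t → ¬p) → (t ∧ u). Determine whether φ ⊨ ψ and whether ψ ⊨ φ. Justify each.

The forward direction fails; the converse holds.

(⇐) Assume the antecedent. If p is true, (¬u ∧ ¬p) → (¬p → u) reduces to true regardless of the other variables. If p is false, the antecedent forces (p = F, t = T, u = T), and (¬u ∧ ¬p) → (¬p → u) holds there. Either way (¬u ∧ ¬p) → (¬p → u) holds.

(⇒) This fails. Under p = T, t = T, u = F, the left side is true but the right side is false.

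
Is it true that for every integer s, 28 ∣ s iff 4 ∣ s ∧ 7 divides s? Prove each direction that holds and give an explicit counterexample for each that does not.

The biconditional holds.

(→) If 28 ∣ s, write s = 28q. Since 28 = 7·4, s = 4·(7q), so 4 ∣ s; and since 28 = 4·7, s = 7·(4q), so 7 ∣ s.

(←) Suppose 4 ∣ s and 7 ∣ s. Any common multiple of 4 and 7 is a multiple of their lcm; here gcd(4, 7) = 1, so lcm(4, 7) = 4·7 = 28, so 28 ∣ s.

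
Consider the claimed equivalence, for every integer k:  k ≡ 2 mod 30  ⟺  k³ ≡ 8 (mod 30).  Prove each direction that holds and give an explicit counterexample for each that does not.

Both directions hold; the statement is true.

(⟸) Suppose k³ ≡ 8 (mod 30). The only residue r in {0, …, 29} with r³ ≡ 8 (mod 30) is r = 2, so k ≡ 2 (mod 30).

(⟹) Suppose k ≡ 2 mod 30. Write k = 30j + 2. Then (30j + 2)³ = 27000j³ + 5400j² + 360j + 8 = 30(900j³ + 180j² + 12j) + 8, so k³ ≡ 8 (mod 30).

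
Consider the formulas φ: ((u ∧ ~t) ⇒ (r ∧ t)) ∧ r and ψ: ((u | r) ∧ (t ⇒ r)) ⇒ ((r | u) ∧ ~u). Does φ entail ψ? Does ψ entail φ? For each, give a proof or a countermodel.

(⟹) This fails. Under u = T, r = T, t = T, the left side is true but the right side is false.

(⟸) This fails. Under u = F, r = F, t = F, the left side is false but the right side is true.

Both directions fail.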